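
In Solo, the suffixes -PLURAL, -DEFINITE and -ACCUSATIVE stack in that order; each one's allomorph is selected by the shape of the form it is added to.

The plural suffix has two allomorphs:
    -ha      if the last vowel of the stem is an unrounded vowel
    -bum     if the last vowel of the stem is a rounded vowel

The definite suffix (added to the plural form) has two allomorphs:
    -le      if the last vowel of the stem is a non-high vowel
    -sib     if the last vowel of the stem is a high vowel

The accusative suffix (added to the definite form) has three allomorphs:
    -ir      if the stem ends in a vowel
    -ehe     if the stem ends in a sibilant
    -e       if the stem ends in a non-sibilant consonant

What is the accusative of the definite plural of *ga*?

Since the last vowel of *ga* is /a/ (an unrounded vowel), it takes -ha, giving *gaha*.
The last vowel of the plural form *gaha* is /a/, which is a non-high vowel, so the definite suffix is -le, giving *gahale*.
Since the final sound of the definite form *gahale* is /e/ (a vowel), it takes -ir, giving *gahaleir*.

gahaleir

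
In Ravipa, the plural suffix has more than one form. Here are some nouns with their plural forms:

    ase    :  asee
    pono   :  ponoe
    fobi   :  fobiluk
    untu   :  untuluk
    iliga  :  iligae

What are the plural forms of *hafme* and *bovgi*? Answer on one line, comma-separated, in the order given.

The suffix is conditioned by the last vowel: -luk when the last vowel of the stem is a high vowel (*fobi*, *untu*); -e when the last vowel of the stem is a non-high vowel (*ase*, *pono*, *iliga*).
*hafme* — last vowel /e/ (a non-high vowel) → -e → *hafmee*.
*bovgi* — last vowel /i/ (a high vowel) → -luk → *bovgiluk*.

hafmee, bovgiluk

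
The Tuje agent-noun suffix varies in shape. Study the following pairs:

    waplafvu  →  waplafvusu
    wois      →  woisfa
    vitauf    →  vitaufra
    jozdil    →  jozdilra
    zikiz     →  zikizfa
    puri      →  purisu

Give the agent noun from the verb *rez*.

The suffix is conditioned by the final sound: -fa when the stem ends in a sibilant (*wois*, *zikiz*); -ra when the stem ends in a non-sibilant consonant (*vitauf*, *jozdil*); -su when the stem ends in a vowel (*waplafvu*, *puri*).
The final sound of *rez* is /z/, which is a sibilant, so the suffix is -fa, giving *rezfa*.

rezfa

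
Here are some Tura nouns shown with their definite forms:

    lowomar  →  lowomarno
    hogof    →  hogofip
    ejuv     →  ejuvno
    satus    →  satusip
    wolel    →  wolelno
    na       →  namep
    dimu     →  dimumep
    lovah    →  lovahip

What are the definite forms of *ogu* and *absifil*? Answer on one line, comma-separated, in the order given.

ogumep, absifilno

The alternation tracks the final sound of the stem — -ip when the stem ends in a voiceless consonant (*hogof*, *satus*, *lovah*); -no when the stem ends in a voiced consonant (*lowomar*, *ejuv*, *wolel*); -mep when the stem ends in a vowel (*na*, *dimu*).
Since the final sound of *ogu* is /u/ (a vowel), it takes -mep, giving *ogumep*.
*absifil* — final sound /l/ (a voiced consonant) → -no → *absifilno*.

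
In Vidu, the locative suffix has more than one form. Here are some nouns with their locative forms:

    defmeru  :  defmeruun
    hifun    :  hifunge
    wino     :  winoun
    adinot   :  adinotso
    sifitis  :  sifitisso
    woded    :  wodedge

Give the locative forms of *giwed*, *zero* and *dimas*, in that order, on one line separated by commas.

giwedge, zeroun, dimasso

Looking at the final sound of each stem: -so when the stem ends in a voiceless consonant (*adinot*, *sifitis*); -ge when the stem ends in a voiced consonant (*hifun*, *woded*); -un when the stem ends in a vowel (*defmeru*, *wino*).
The final sound of *giwed* is /d/, which is a voiced consonant, so the suffix is -ge, giving *giwedge*.
Since the final sound of *zero* is /o/ (a vowel), it takes -un, giving *zeroun*.
Since the final sound of *dimas* is /s/ (a voiceless consonant), it takes -so, giving *dimasso*.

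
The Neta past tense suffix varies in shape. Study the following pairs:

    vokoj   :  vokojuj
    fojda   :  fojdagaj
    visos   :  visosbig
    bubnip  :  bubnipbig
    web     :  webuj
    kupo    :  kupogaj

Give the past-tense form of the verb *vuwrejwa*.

Looking at the final sound of each stem: -big when the stem ends in a voiceless consonant (*visos*, *bubnip*); -uj when the stem ends in a voiced consonant (*vokoj*, *web*); -gaj when the stem ends in a vowel (*fojda*, *kupo*).
*vuwrejwa* — final sound /a/ (a vowel) → -gaj → *vuwrejwagaj*.

vuwrejwagaj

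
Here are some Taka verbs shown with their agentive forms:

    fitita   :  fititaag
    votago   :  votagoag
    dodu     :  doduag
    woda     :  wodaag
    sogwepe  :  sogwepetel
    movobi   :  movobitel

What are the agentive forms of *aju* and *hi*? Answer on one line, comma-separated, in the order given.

The suffix is conditioned by the last vowel: -tel when the last vowel of the stem is a front vowel (*sogwepe*, *movobi*); -ag when the last vowel of the stem is a back vowel (*fitita*, *votago*, *dodu*, *woda*).
The last vowel of *aju* is /u/, which is a back vowel, so the suffix is -ag, giving *ajuag*.
The last vowel of *hi* is /i/, which is a front vowel, so the suffix is -tel, giving *hitel*.

ajuag, hitel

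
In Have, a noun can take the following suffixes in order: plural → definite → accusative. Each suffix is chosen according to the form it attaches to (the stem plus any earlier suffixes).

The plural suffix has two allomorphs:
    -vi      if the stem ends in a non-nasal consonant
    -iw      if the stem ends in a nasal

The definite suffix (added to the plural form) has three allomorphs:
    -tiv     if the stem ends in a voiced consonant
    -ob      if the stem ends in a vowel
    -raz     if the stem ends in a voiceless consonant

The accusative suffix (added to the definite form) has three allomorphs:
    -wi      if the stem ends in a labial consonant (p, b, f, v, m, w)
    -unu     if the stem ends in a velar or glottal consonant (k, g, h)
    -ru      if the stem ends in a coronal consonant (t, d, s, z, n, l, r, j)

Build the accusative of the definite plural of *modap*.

*modap*: final consonant = /p/, non-nasal → -vi → *modapvi*.
The plural form *modapvi*: final sound = /i/, a vowel → -ob → *modapviob*.
The definite form *modapviob*: final consonant = /b/, labial → -wi → *modapviobwi*.

modapviobwi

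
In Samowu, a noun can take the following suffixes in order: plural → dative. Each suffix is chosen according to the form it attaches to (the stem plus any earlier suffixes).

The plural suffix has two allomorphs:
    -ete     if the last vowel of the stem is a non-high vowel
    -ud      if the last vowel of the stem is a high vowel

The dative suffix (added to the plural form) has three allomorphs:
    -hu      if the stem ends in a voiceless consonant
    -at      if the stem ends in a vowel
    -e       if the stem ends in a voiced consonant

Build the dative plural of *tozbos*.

*tozbos* — last vowel /o/ (a non-high vowel) → -ete → *tozbosete*.
The final sound of the plural form *tozbosete* is /e/, which is a vowel, so the dative suffix is -at, giving *tozboseteat*.

tozboseteat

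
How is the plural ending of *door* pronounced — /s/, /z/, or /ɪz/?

The stem *door* ends in a voiced non-sibilant sound.
The plural suffix surfaces as /ɪz/ after sibilants, /s/ after other voiceless consonants, and /z/ after other voiced sounds.
So the plural -s on *door* is pronounced /z/.

/z/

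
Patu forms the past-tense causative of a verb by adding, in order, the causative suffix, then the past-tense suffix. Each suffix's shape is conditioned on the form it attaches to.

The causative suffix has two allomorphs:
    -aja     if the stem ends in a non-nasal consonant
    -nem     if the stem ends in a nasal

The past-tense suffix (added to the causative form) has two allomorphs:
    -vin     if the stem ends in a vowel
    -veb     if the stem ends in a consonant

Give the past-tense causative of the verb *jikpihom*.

*jikpihom*: final consonant = /m/, a nasal → -nem → *jikpihomnem*.
The causative form *jikpihomnem*: final sound = /m/, a consonant → -veb → *jikpihomnemveb*.

jikpihomnemveb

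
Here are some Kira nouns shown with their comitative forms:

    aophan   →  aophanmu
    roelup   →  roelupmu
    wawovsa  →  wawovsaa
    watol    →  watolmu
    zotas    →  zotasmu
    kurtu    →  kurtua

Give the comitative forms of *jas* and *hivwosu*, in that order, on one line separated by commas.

The alternation tracks the final sound of the stem — -mu when the stem ends in a consonant (*aophan*, *roelup*, *watol*, *zotas*); -a when the stem ends in a vowel (*wawovsa*, *kurtu*).
*jas* — final sound /s/ (a consonant) → -mu → *jasmu*.
*hivwosu*: final sound = /u/, a vowel → -a → *hivwosua*.

jasmu, hivwosua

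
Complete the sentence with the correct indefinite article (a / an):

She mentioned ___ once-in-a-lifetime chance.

The indefinite article is chosen by the initial *sound* of the following word, not its spelling.
*once-in-a-lifetime* begins with the sound /wʌ/ (*once* pronounced with initial /w/) — a consonant sound.
So the article is *a*: She mentioned a once-in-a-lifetime chance.

a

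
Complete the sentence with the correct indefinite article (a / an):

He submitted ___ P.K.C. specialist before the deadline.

The indefinite article is chosen by the initial *sound* of the following word, not its spelling.
The initialism *P.K.C.* is read letter by letter; the first letter, P, is pronounced /piː/, which begins with a consonant sound.
So the article is *a*: He submitted a P.K.C. specialist before the deadline.

a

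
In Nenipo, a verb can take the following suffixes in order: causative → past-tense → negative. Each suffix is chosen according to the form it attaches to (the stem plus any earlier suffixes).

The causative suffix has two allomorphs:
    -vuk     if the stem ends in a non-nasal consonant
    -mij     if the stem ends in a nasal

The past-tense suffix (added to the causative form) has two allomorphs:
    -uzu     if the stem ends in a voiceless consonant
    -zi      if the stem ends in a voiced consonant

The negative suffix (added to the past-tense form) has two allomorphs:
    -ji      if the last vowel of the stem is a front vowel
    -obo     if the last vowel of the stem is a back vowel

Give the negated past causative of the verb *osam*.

osammijziji

Since the final consonant of *osam* is /m/ (a nasal), it takes -mij, giving *osammij*.
The causative form *osammij*: final consonant = /j/, voiced → -zi → *osammijzi*.
The past-tense form *osammijzi*: last vowel = /i/, a front vowel → -ji → *osammijziji*.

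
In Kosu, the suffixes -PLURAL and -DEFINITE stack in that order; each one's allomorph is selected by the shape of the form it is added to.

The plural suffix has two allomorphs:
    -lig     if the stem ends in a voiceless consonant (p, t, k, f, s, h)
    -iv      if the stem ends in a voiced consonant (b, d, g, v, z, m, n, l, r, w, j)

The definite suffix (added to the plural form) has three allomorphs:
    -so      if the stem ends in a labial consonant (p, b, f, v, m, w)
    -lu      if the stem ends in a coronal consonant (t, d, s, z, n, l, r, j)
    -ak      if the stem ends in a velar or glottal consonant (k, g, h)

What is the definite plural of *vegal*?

*vegal*: final consonant = /l/, voiced → -iv → *vegaliv*.
The plural form *vegaliv* — final consonant /v/ (labial) → -so → *vegalivso*.

vegalivso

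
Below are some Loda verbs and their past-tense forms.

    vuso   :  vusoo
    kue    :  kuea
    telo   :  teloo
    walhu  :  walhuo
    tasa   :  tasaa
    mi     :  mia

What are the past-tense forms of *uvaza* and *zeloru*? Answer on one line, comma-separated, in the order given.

uvazaa, zeloruo

Looking at the last vowel of each stem: -o when the last vowel of the stem is a rounded vowel (*vuso*, *telo*, *walhu*); -a when the last vowel of the stem is an unrounded vowel (*kue*, *tasa*, *mi*).
*uvaza*: last vowel = /a/, an unrounded vowel → -a → *uvazaa*.
Since the last vowel of *zeloru* is /u/ (a rounded vowel), it takes -o, giving *zeloruo*.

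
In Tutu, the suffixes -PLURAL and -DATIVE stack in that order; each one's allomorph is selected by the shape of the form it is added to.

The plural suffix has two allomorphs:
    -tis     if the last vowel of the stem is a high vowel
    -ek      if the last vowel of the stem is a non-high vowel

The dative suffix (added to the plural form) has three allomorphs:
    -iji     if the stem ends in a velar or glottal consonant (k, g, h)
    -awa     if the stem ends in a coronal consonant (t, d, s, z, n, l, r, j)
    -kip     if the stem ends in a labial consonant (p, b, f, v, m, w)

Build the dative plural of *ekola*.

ekolaekiji

Since the last vowel of *ekola* is /a/ (a non-high vowel), it takes -ek, giving *ekolaek*.
The plural form *ekolaek* — final consonant /k/ (velar/glottal) → -iji → *ekolaekiji*.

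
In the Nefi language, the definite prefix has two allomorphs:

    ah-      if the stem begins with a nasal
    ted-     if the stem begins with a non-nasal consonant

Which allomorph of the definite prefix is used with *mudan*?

The first consonant of *mudan* is /m/, which is a nasal, so the prefix is ah-.

ah-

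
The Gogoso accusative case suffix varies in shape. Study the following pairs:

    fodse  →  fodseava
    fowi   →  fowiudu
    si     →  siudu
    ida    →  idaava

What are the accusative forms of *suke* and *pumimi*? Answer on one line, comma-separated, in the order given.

The pattern is height harmony: -udu when the last vowel of the stem is a high vowel (*fowi*, *si*); -ava when the last vowel of the stem is a non-high vowel (*fodse*, *ida*).
*suke* — last vowel /e/ (a non-high vowel) → -ava → *sukeava*.
Since the last vowel of *pumimi* is /i/ (a high vowel), it takes -udu, giving *pumimiudu*.

sukeava, pumimiudu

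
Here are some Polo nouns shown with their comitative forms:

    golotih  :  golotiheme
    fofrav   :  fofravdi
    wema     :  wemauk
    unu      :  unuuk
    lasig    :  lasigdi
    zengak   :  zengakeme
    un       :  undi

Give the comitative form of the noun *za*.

zauk

The alternation tracks the final sound of the stem — -eme when the stem ends in a voiceless consonant (*golotih*, *zengak*); -di when the stem ends in a voiced consonant (*fofrav*, *lasig*, *un*); -uk when the stem ends in a vowel (*wema*, *unu*).
The final sound of *za* is /a/, which is a vowel, so the suffix is -uk, giving *zauk*.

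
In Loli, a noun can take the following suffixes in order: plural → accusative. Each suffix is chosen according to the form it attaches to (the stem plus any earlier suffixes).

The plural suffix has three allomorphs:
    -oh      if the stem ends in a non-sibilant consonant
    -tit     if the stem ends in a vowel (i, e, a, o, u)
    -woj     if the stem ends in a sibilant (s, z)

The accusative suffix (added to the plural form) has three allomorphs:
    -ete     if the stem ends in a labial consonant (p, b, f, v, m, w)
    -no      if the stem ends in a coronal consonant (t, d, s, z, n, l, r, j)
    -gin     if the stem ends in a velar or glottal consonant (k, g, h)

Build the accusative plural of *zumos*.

zumoswojno

Since the final sound of *zumos* is /s/ (a sibilant), it takes -woj, giving *zumoswoj*.
The final consonant of the plural form *zumoswoj* is /j/, which is coronal, so the accusative suffix is -no, giving *zumoswojno*.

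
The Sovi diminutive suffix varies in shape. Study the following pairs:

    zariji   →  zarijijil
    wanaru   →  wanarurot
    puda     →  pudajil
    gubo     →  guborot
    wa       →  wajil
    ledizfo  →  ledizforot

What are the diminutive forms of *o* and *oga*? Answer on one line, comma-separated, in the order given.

The suffix is conditioned by the last vowel: -rot when the last vowel of the stem is a rounded vowel (*wanaru*, *gubo*, *ledizfo*); -jil when the last vowel of the stem is an unrounded vowel (*zariji*, *puda*, *wa*).
Since the last vowel of *o* is /o/ (a rounded vowel), it takes -rot, giving *orot*.
The last vowel of *oga* is /a/, which is an unrounded vowel, so the suffix is -jil, giving *ogajil*.

orot, ogajil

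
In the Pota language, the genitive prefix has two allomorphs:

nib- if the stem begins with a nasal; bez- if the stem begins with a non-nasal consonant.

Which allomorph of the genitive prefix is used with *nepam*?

nib-

*nepam* — first consonant /n/ (a nasal) → nib-.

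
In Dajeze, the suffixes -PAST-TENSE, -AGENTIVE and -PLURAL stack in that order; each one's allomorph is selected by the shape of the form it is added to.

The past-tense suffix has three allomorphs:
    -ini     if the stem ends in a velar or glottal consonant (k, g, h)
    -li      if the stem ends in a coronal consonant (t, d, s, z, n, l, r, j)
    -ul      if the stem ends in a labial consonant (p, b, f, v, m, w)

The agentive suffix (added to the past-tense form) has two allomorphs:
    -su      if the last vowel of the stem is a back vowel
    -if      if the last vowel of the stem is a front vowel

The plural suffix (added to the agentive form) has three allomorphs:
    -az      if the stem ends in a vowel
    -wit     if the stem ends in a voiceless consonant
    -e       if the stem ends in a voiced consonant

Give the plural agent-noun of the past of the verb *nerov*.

nerovulsuaz

*nerov*: final consonant = /v/, labial → -ul → *nerovul*.
The past-tense form *nerovul*: last vowel = /u/, a back vowel → -su → *nerovulsu*.
Since the final sound of the agentive form *nerovulsu* is /u/ (a vowel), it takes -az, giving *nerovulsuaz*.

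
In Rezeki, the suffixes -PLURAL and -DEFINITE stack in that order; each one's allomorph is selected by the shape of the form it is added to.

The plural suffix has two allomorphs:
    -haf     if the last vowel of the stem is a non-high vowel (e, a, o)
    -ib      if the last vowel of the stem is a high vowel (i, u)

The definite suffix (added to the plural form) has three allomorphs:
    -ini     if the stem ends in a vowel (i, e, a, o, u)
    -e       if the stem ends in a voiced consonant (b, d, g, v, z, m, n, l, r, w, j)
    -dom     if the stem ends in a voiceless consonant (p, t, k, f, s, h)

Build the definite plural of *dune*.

*dune* — last vowel /e/ (a non-high vowel) → -haf → *dunehaf*.
The plural form *dunehaf*: final sound = /f/, a voiceless consonant → -dom → *dunehafdom*.

dunehafdom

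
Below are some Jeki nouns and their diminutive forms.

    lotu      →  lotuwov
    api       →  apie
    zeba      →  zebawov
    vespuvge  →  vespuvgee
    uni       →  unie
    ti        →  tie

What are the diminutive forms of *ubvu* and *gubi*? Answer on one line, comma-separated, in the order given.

The alternation tracks the last vowel of the stem — -e when the last vowel of the stem is a front vowel (*api*, *vespuvge*, *uni*, *ti*); -wov when the last vowel of the stem is a back vowel (*lotu*, *zeba*).
Since the last vowel of *ubvu* is /u/ (a back vowel), it takes -wov, giving *ubvuwov*.
The last vowel of *gubi* is /i/, which is a front vowel, so the suffix is -e, giving *gubie*.

ubvuwov, gubie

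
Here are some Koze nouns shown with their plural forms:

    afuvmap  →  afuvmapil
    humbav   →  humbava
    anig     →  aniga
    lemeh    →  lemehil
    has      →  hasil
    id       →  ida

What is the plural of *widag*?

Looking at the final consonant of each stem: -il when the stem ends in a voiceless consonant (*afuvmap*, *lemeh*, *has*); -a when the stem ends in a voiced consonant (*humbav*, *anig*, *id*).
Since the final consonant of *widag* is /g/ (voiced), it takes -a, giving *widaga*.

widaga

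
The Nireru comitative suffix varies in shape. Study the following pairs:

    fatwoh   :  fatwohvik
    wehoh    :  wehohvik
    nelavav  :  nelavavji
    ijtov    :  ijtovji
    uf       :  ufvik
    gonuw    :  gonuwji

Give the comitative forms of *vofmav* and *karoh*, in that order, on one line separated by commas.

vofmavji, karohvik

Looking at the final consonant of each stem: -vik when the stem ends in a voiceless consonant (*fatwoh*, *wehoh*, *uf*); -ji when the stem ends in a voiced consonant (*nelavav*, *ijtov*, *gonuw*).
*vofmav* — final consonant /v/ (voiced) → -ji → *vofmavji*.
Since the final consonant of *karoh* is /h/ (voiceless), it takes -vik, giving *karohvik*.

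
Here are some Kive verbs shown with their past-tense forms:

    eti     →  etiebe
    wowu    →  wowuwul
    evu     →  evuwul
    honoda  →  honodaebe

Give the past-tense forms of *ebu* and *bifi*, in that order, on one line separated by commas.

ebuwul, bifiebe

The alternation tracks the last vowel of the stem — -wul when the last vowel of the stem is a rounded vowel (*wowu*, *evu*); -ebe when the last vowel of the stem is an unrounded vowel (*eti*, *honoda*).
The last vowel of *ebu* is /u/, which is a rounded vowel, so the suffix is -wul, giving *ebuwul*.
*bifi*: last vowel = /i/, an unrounded vowel → -ebe → *bifiebe*.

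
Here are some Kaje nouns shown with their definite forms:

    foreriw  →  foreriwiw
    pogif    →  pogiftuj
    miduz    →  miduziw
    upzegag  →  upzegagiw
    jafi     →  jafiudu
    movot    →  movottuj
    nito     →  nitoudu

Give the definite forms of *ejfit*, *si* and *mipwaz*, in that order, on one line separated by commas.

ejfittuj, siudu, mipwaziw

The pattern is voicing of the final sound: -tuj when the stem ends in a voiceless consonant (*pogif*, *movot*); -iw when the stem ends in a voiced consonant (*foreriw*, *miduz*, *upzegag*); -udu when the stem ends in a vowel (*jafi*, *nito*).
*ejfit*: final sound = /t/, a voiceless consonant → -tuj → *ejfittuj*.
Since the final sound of *si* is /i/ (a vowel), it takes -udu, giving *siudu*.
*mipwaz*: final sound = /z/, a voiced consonant → -iw → *mipwaziw*.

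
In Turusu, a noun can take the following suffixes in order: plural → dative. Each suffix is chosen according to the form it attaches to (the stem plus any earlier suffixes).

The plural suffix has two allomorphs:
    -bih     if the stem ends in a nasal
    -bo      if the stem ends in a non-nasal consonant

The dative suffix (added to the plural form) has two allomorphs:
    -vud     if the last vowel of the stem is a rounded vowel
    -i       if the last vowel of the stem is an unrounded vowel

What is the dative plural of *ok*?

*ok* — final consonant /k/ (non-nasal) → -bo → *okbo*.
The last vowel of the plural form *okbo* is /o/, which is a rounded vowel, so the dative suffix is -vud, giving *okbovud*.

okbovud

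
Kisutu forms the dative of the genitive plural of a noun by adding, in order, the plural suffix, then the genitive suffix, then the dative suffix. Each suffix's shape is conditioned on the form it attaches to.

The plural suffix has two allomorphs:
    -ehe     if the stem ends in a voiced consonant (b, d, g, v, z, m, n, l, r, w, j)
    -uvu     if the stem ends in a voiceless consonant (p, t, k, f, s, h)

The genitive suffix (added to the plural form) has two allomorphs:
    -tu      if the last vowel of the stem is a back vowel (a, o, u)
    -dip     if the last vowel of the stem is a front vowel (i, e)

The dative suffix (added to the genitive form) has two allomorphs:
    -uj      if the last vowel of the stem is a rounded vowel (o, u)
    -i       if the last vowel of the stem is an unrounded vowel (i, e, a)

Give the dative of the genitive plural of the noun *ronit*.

*ronit*: final consonant = /t/, voiceless → -uvu → *ronituvu*.
The last vowel of the plural form *ronituvu* is /u/, which is a back vowel, so the genitive suffix is -tu, giving *ronituvutu*.
The genitive form *ronituvutu*: last vowel = /u/, a rounded vowel → -uj → *ronituvutuuj*.

ronituvutuuj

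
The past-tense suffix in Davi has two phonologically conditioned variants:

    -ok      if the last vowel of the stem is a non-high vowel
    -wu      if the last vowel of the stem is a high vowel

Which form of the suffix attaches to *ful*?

Since the last vowel of *ful* is /u/ (a high vowel), it takes -wu.

-wu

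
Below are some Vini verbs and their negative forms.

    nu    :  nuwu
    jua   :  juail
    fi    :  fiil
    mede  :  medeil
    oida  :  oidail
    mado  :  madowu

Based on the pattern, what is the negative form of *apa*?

Looking at the last vowel of each stem: -wu when the last vowel of the stem is a rounded vowel (*nu*, *mado*); -il when the last vowel of the stem is an unrounded vowel (*jua*, *fi*, *mede*, *oida*).
The last vowel of *apa* is /a/, which is an unrounded vowel, so the suffix is -il, giving *apail*.

apail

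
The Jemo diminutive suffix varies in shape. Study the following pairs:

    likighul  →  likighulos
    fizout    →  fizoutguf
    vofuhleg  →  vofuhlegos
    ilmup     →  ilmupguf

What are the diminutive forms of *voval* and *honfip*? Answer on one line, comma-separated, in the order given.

The pattern is voicing of the final consonant: -guf when the stem ends in a voiceless consonant (*fizout*, *ilmup*); -os when the stem ends in a voiced consonant (*likighul*, *vofuhleg*).
*voval* — final consonant /l/ (voiced) → -os → *vovalos*.
*honfip* — final consonant /p/ (voiceless) → -guf → *honfipguf*.

vovalos, honfipguf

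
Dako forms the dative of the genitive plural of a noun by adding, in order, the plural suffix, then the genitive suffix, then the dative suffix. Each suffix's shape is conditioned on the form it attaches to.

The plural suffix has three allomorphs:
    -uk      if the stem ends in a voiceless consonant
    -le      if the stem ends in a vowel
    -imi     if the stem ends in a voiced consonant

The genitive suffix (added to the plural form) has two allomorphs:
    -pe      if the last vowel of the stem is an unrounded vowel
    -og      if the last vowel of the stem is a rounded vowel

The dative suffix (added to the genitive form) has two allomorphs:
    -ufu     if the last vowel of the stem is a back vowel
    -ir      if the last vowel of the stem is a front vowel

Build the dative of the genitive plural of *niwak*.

niwakukogufu

The final sound of *niwak* is /k/, which is a voiceless consonant, so the plural suffix is -uk, giving *niwakuk*.
The plural form *niwakuk* — last vowel /u/ (a rounded vowel) → -og → *niwakukog*.
The genitive form *niwakukog*: last vowel = /o/, a back vowel → -ufu → *niwakukogufu*.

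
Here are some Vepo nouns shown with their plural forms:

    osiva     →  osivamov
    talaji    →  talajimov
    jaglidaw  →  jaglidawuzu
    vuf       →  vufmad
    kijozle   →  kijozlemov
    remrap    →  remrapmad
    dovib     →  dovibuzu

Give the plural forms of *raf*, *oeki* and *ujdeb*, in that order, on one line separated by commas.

rafmad, oekimov, ujdebuzu

The suffix is conditioned by the final sound: -mad when the stem ends in a voiceless consonant (*vuf*, *remrap*); -uzu when the stem ends in a voiced consonant (*jaglidaw*, *dovib*); -mov when the stem ends in a vowel (*osiva*, *talaji*, *kijozle*).
*raf* — final sound /f/ (a voiceless consonant) → -mad → *rafmad*.
The final sound of *oeki* is /i/, which is a vowel, so the suffix is -mov, giving *oekimov*.
Since the final sound of *ujdeb* is /b/ (a voiced consonant), it takes -uzu, giving *ujdebuzu*.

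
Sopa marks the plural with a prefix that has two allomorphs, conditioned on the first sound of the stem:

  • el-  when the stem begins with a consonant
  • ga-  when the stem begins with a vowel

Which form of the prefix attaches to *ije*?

*ije* — first sound /i/ (a vowel) → ga-.

ga-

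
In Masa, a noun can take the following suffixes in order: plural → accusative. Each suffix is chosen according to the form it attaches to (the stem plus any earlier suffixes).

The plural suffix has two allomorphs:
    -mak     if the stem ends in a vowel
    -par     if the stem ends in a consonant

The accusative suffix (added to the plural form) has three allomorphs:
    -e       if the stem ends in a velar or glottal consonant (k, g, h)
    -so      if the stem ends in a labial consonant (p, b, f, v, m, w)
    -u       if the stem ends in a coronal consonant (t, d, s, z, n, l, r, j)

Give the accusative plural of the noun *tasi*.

The final sound of *tasi* is /i/, which is a vowel, so the plural suffix is -mak, giving *tasimak*.
Since the final consonant of the plural form *tasimak* is /k/ (velar/glottal), it takes -e, giving *tasimake*.

tasimake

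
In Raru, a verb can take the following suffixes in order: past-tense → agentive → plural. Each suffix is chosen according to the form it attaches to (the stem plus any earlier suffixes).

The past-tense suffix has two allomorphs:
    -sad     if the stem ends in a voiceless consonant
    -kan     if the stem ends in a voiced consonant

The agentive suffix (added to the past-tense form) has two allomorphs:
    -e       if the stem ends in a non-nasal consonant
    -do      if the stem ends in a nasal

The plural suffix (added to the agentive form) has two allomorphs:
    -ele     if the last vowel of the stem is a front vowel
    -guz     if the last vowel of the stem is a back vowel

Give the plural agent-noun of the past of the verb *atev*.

*atev* — final consonant /v/ (voiced) → -kan → *atevkan*.
The final consonant of the past-tense form *atevkan* is /n/, which is a nasal, so the agentive suffix is -do, giving *atevkando*.
Since the last vowel of the agentive form *atevkando* is /o/ (a back vowel), it takes -guz, giving *atevkandoguz*.

atevkandoguz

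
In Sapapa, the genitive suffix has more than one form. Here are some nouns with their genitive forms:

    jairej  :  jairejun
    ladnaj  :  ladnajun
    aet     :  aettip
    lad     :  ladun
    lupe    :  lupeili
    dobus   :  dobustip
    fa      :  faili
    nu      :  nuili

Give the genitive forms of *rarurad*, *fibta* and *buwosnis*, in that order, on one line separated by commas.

raruradun, fibtaili, buwosnistip

The alternation tracks the final sound of the stem — -tip when the stem ends in a voiceless consonant (*aet*, *dobus*); -un when the stem ends in a voiced consonant (*jairej*, *ladnaj*, *lad*); -ili when the stem ends in a vowel (*lupe*, *fa*, *nu*).
*rarurad*: final sound = /d/, a voiced consonant → -un → *raruradun*.
Since the final sound of *fibta* is /a/ (a vowel), it takes -ili, giving *fibtaili*.
The final sound of *buwosnis* is /s/, which is a voiceless consonant, so the suffix is -tip, giving *buwosnistip*.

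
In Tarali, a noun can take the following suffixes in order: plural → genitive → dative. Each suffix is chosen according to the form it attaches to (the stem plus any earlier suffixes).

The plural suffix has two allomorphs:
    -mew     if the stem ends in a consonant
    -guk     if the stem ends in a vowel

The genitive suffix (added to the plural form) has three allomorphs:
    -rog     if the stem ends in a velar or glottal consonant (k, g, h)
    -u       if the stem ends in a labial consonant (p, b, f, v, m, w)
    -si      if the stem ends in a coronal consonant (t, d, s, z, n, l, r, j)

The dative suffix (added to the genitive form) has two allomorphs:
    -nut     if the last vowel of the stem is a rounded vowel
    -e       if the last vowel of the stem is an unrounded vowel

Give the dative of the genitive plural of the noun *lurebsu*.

Since the final sound of *lurebsu* is /u/ (a vowel), it takes -guk, giving *lurebsuguk*.
The final consonant of the plural form *lurebsuguk* is /k/, which is velar/glottal, so the genitive suffix is -rog, giving *lurebsugukrog*.
Since the last vowel of the genitive form *lurebsugukrog* is /o/ (a rounded vowel), it takes -nut, giving *lurebsugukrognut*.

lurebsugukrognut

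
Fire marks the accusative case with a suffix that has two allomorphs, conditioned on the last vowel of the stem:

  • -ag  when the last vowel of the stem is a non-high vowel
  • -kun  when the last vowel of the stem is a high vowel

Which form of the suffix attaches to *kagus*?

-kun

*kagus* — last vowel /u/ (a high vowel) → -kun.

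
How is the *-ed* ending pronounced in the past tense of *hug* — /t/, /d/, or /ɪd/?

The stem *hug* ends in a voiced sound other than /d/.
The -ed suffix is realized as /ɪd/ after /t, d/; as /t/ after other voiceless consonants; and as /d/ after other voiced sounds.
So -ed on *hug* is pronounced /d/.

/d/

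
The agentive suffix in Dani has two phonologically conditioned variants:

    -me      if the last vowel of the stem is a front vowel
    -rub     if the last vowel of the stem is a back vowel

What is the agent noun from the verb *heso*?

hesorub

The last vowel of *heso* is /o/, which is a back vowel, so the suffix is -rub, giving *hesorub*.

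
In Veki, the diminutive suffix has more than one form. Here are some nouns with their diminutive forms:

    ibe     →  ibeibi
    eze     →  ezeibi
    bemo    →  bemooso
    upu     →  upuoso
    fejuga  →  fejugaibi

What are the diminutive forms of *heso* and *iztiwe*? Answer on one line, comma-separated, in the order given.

hesooso, iztiweibi

Looking at the last vowel of each stem: -oso when the last vowel of the stem is a rounded vowel (*bemo*, *upu*); -ibi when the last vowel of the stem is an unrounded vowel (*ibe*, *eze*, *fejuga*).
The last vowel of *heso* is /o/, which is a rounded vowel, so the suffix is -oso, giving *hesooso*.
*iztiwe* — last vowel /e/ (an unrounded vowel) → -ibi → *iztiweibi*.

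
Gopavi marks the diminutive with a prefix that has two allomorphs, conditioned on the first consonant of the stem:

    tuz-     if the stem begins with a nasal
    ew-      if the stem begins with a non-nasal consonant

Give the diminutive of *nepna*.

Since the first consonant of *nepna* is /n/ (a nasal), it takes tuz-, giving *tuznepna*.

tuznepna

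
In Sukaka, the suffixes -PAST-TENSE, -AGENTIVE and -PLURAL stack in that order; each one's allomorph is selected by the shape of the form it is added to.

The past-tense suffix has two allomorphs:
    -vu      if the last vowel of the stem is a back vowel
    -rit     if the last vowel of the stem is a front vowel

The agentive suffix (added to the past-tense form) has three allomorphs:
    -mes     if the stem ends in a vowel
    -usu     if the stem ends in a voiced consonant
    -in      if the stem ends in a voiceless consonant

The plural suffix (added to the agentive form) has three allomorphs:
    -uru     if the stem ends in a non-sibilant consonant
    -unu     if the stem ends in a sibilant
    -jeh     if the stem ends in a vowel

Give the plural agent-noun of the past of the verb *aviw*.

aviwritinuru

*aviw*: last vowel = /i/, a front vowel → -rit → *aviwrit*.
The past-tense form *aviwrit*: final sound = /t/, a voiceless consonant → -in → *aviwritin*.
The final sound of the agentive form *aviwritin* is /n/, which is a non-sibilant consonant, so the plural suffix is -uru, giving *aviwritinuru*.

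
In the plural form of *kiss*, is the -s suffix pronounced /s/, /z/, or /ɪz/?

/ɪz/

The stem *kiss* ends in a sibilant (/s, z, ʃ, ʒ, tʃ, dʒ/).
The plural suffix surfaces as /ɪz/ after sibilants, /s/ after other voiceless consonants, and /z/ after other voiced sounds.
So the plural -s on *kiss* is pronounced /ɪz/.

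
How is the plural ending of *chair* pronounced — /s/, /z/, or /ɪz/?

/z/

The stem *chair* ends in a voiced non-sibilant sound.
The plural suffix surfaces as /ɪz/ after sibilants, /s/ after other voiceless consonants, and /z/ after other voiced sounds.
So the plural -s on *chair* is pronounced /z/.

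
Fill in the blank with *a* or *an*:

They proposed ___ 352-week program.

a

The indefinite article is chosen by the initial *sound* of the following word, not its spelling.
The number *352* is spoken "three hundred …", beginning with /θriː/ — a consonant sound.
So the article is *a*: They proposed a 352-week program.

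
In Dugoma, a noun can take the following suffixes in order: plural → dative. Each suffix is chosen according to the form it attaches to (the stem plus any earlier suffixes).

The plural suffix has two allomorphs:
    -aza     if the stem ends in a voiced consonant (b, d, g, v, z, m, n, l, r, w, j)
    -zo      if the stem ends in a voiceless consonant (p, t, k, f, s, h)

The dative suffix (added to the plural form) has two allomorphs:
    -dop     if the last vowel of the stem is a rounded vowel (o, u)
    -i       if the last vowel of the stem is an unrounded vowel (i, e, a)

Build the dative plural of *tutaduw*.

*tutaduw*: final consonant = /w/, voiced → -aza → *tutaduwaza*.
Since the last vowel of the plural form *tutaduwaza* is /a/ (an unrounded vowel), it takes -i, giving *tutaduwazai*.

tutaduwazai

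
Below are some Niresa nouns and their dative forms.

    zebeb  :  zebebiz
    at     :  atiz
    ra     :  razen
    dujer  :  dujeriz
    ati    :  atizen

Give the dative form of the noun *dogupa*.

dogupazen

Looking at the final sound of each stem: -iz when the stem ends in a consonant (*zebeb*, *at*, *dujer*); -zen when the stem ends in a vowel (*ra*, *ati*).
Since the final sound of *dogupa* is /a/ (a vowel), it takes -zen, giving *dogupazen*.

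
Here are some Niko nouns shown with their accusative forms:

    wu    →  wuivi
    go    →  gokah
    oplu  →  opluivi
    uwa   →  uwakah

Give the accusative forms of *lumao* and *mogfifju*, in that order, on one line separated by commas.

The pattern is height harmony: -ivi when the last vowel of the stem is a high vowel (*wu*, *oplu*); -kah when the last vowel of the stem is a non-high vowel (*go*, *uwa*).
Since the last vowel of *lumao* is /o/ (a non-high vowel), it takes -kah, giving *lumaokah*.
Since the last vowel of *mogfifju* is /u/ (a high vowel), it takes -ivi, giving *mogfifjuivi*.

lumaokah, mogfifjuivi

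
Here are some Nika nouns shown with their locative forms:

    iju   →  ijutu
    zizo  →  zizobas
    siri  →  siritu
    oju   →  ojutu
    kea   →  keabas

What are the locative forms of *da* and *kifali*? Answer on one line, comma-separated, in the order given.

The pattern is height harmony: -tu when the last vowel of the stem is a high vowel (*iju*, *siri*, *oju*); -bas when the last vowel of the stem is a non-high vowel (*zizo*, *kea*).
Since the last vowel of *da* is /a/ (a non-high vowel), it takes -bas, giving *dabas*.
*kifali* — last vowel /i/ (a high vowel) → -tu → *kifalitu*.

dabas, kifalitu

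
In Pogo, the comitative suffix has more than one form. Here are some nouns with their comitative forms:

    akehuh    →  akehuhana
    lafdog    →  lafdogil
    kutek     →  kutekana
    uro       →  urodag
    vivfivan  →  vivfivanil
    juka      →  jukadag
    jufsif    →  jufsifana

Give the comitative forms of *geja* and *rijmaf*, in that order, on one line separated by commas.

gejadag, rijmafana

The pattern is voicing of the final sound: -ana when the stem ends in a voiceless consonant (*akehuh*, *kutek*, *jufsif*); -il when the stem ends in a voiced consonant (*lafdog*, *vivfivan*); -dag when the stem ends in a vowel (*uro*, *juka*).
Since the final sound of *geja* is /a/ (a vowel), it takes -dag, giving *gejadag*.
*rijmaf*: final sound = /f/, a voiceless consonant → -ana → *rijmafana*.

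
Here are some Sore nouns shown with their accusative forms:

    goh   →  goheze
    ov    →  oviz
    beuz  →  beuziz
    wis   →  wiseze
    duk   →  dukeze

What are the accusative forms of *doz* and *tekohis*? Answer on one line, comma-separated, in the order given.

doziz, tekohiseze

Looking at the final consonant of each stem: -eze when the stem ends in a voiceless consonant (*goh*, *wis*, *duk*); -iz when the stem ends in a voiced consonant (*ov*, *beuz*).
The final consonant of *doz* is /z/, which is voiced, so the suffix is -iz, giving *doziz*.
Since the final consonant of *tekohis* is /s/ (voiceless), it takes -eze, giving *tekohiseze*.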